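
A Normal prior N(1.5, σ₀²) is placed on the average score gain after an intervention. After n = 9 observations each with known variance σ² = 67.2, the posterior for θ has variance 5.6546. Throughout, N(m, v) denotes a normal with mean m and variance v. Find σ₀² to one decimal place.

Posterior precision equals prior precision plus data precision: 1/σ_n² = 1/σ₀² + n/σ².
So 1/σ₀² = 1/5.6546 − 9/67.2 = 0.176847 − 0.133929 = 0.042918.
Hence σ₀² = 1/0.042918 ≈ 23.3.

σ₀² = 23.3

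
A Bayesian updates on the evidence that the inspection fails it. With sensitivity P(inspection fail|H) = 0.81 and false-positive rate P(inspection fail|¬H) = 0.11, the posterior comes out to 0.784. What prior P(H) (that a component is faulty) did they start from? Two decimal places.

In odds form, posterior odds = prior odds × likelihood ratio, so prior odds = posterior odds ÷ LR.
Posterior odds = 0.784/(1−0.784) = 3.6296. LR = 0.81/0.11 = 7.3636.
Prior odds = 3.6296/7.3636 = 0.4929, so P(H) = 0.4929/(1+0.4929) ≈ 0.33.

P(H) = 0.33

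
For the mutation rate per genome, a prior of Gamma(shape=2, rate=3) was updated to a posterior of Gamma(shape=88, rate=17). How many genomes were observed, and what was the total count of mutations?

n = 14 genomes with total 86 mutations

Gamma–Poisson conjugacy: posterior shape = α + Σxᵢ, posterior rate = β + n.
Matching: Σxᵢ = 88 − 2 = 86 and n = 17 − 3 = 14.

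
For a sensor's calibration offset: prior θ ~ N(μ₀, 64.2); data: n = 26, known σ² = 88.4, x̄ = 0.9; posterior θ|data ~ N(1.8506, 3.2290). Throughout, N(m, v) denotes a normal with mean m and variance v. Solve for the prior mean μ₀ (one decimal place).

With known observation variance, the Normal–Normal posterior has precision τ_n = τ₀ + n/σ² and mean μ_n = (τ₀μ₀ + (n/σ²)x̄)/τ_n.
Here τ₀ = 1/64.2 = 0.015576 and τ_data = 26/88.4 = 0.294118, so τ_n = 0.309694.
Rearranging for μ₀: μ₀ = (μ_n·τ_n − τ_data·x̄)/τ₀ = (1.8506·0.309694 − 0.294118·0.9) / 0.015576 = 0.308414/0.015576 ≈ 19.8.

μ₀ = 19.8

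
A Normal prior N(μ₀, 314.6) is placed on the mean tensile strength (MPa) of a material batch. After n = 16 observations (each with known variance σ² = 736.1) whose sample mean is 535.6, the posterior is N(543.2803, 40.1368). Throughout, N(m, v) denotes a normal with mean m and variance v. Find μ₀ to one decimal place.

μ₀ = 595.8

The posterior mean is a precision-weighted average: μ_n = (τ₀μ₀ + τ_data·x̄)/(τ₀+τ_data), with τ₀=1/σ₀² and τ_data=n/σ².
Here τ₀ = 1/314.6 = 0.003179 and τ_data = 16/736.1 = 0.021736, so τ_n = 0.024915.
Rearranging for μ₀: μ₀ = (μ_n·τ_n − τ_data·x̄)/τ₀ = (543.2803·0.024915 − 0.021736·535.6) / 0.003179 = 1.894027/0.003179 ≈ 595.8.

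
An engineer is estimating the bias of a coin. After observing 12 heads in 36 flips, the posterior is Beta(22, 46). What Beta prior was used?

Under Beta–binomial conjugacy the posterior parameters are (α+s, β+f).
Subtract the data counts: 22−12=10, 46−24=22.

Beta(10, 22)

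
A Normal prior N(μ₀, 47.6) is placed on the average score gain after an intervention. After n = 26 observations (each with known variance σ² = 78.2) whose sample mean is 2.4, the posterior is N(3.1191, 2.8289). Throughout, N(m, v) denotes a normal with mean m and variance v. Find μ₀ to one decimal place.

μ₀ = 14.5

The posterior mean is a precision-weighted average: μ_n = (τ₀μ₀ + τ_data·x̄)/(τ₀+τ_data), with τ₀=1/σ₀² and τ_data=n/σ².
Here τ₀ = 1/47.6 = 0.021008 and τ_data = 26/78.2 = 0.332481, so τ_n = 0.353489.
Rearranging for μ₀: μ₀ = (μ_n·τ_n − τ_data·x̄)/τ₀ = (3.1191·0.353489 − 0.332481·2.4) / 0.021008 = 0.304613/0.021008 ≈ 14.5.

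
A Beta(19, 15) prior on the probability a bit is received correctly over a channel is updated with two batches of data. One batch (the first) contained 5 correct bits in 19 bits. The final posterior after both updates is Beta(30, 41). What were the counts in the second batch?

Because Beta–binomial updating is additive in the counts, the combined data contributed (α_post−α_prior, β_post−β_prior) successes and failures.
Total across both batches: 30−19=11 correct bits, 41−15=26 errors.
Subtract the first batch: 11−5=6 correct bits and 26−14=12 errors.

6 correct bits and 12 errors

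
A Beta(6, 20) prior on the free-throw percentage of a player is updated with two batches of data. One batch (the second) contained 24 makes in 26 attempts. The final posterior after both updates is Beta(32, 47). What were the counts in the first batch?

Because Beta–binomial updating is additive in the counts, the combined data contributed (α_post−α_prior, β_post−β_prior) successes and failures.
Total across both batches: 32−6=26 makes, 47−20=27 misses.
Subtract the second batch: 26−24=2 makes and 27−2=25 misses.

2 makes and 25 misses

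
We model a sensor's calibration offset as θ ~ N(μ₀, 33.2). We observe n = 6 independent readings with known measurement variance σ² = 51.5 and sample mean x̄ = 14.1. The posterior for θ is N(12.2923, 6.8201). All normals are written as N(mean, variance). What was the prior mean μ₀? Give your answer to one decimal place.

μ₀ = 5.3

With known observation variance, the Normal–Normal posterior has precision τ_n = τ₀ + n/σ² and mean μ_n = (τ₀μ₀ + (n/σ²)x̄)/τ_n.
Here τ₀ = 1/33.2 = 0.030120 and τ_data = 6/51.5 = 0.116505, so τ_n = 0.146625.
Rearranging for μ₀: μ₀ = (μ_n·τ_n − τ_data·x̄)/τ₀ = (12.2923·0.146625 − 0.116505·14.1) / 0.030120 = 0.159638/0.030120 ≈ 5.3.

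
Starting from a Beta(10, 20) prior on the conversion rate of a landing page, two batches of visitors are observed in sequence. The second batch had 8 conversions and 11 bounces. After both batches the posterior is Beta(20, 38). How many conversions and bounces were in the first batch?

2 conversions and 7 bounces

Sequential conjugate updates are equivalent to a single update on the pooled data, so total successes = posterior α − prior α and total failures = posterior β − prior β.
Total across both batches: 20−10=10 conversions, 38−20=18 bounces.
Subtract the second batch: 10−8=2 conversions and 18−11=7 bounces.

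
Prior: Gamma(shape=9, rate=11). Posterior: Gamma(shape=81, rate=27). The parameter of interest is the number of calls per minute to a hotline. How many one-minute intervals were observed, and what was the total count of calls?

n = 16 one-minute intervals with total 72 calls

Gamma–Poisson conjugacy: posterior shape = α + Σxᵢ, posterior rate = β + n.
Matching: Σxᵢ = 81 − 9 = 72 and n = 27 − 11 = 16.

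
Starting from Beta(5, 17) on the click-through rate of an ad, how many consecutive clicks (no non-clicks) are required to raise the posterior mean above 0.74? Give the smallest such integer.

k = 44

After k clicks and 0 non-clicks the posterior is Beta(5+k, 17), with mean (5+k)/(5+17+k).
Set (5+k)/(22+k) > 0.74 and solve: k > (0.74·22 − 5)/(1 − 0.74) = 43.385.
The smallest integer exceeding 43.385 is 44.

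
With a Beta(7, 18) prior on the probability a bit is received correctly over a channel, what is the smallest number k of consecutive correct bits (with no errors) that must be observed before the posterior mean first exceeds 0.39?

k = 5

After k correct bits and 0 errors the posterior is Beta(7+k, 18), with mean (7+k)/(7+18+k).
Set (7+k)/(25+k) > 0.39 and solve: k > (0.39·25 − 7)/(1 − 0.39) = 4.508.
The smallest integer exceeding 4.508 is 5.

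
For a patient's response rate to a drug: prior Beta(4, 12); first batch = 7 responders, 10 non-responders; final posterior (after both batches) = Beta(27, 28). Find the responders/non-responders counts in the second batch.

Because Beta–binomial updating is additive in the counts, the combined data contributed (α_post−α_prior, β_post−β_prior) successes and failures.
Total across both batches: 27−4=23 responders, 28−12=16 non-responders.
Subtract the first batch: 23−7=16 responders and 16−10=6 non-responders.

16 responders and 6 non-responders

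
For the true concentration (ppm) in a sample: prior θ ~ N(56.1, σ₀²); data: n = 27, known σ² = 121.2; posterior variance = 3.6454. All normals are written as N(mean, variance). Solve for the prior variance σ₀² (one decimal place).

σ₀² = 19.4

For the Normal–Normal model with known σ², precisions add: τ_n = τ₀ + n/σ².
So 1/σ₀² = 1/3.6454 − 27/121.2 = 0.274318 − 0.222772 = 0.051546.
Hence σ₀² = 1/0.051546 ≈ 19.4.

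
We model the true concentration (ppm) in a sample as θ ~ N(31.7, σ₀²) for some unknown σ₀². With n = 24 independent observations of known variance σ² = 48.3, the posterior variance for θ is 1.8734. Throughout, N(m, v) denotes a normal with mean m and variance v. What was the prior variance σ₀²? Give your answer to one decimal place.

σ₀² = 27.1

Posterior precision equals prior precision plus data precision: 1/σ_n² = 1/σ₀² + n/σ².
So 1/σ₀² = 1/1.8734 − 24/48.3 = 0.533789 − 0.496894 = 0.036895.
Hence σ₀² = 1/0.036895 ≈ 27.1.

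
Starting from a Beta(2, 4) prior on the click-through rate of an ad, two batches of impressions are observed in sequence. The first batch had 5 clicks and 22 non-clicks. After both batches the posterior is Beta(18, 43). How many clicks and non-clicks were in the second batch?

11 clicks and 17 non-clicks

Sequential conjugate updates are equivalent to a single update on the pooled data, so total successes = posterior α − prior α and total failures = posterior β − prior β.
Total across both batches: 18−2=16 clicks, 43−4=39 non-clicks.
Subtract the first batch: 16−5=11 clicks and 39−22=17 non-clicks.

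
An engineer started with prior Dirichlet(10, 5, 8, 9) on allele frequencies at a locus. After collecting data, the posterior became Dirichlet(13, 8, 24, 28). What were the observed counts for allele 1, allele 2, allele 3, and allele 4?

For a Dirichlet(α) prior with multinomial counts c, the posterior is Dirichlet(α + c) componentwise.
Counts are posterior − prior componentwise: 13−10=3, 8−5=3, 24−8=16, 28−9=19.

counts (3, 3, 16, 19)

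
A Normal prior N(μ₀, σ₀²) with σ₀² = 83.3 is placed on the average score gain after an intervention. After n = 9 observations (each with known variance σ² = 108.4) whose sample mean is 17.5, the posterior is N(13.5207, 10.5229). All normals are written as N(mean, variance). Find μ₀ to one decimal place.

With known observation variance, the Normal–Normal posterior has precision τ_n = τ₀ + n/σ² and mean μ_n = (τ₀μ₀ + (n/σ²)x̄)/τ_n.
Here τ₀ = 1/83.3 = 0.012005 and τ_data = 9/108.4 = 0.083026, so τ_n = 0.095031.
Rearranging for μ₀: μ₀ = (μ_n·τ_n − τ_data·x̄)/τ₀ = (13.5207·0.095031 − 0.083026·17.5) / 0.012005 = -0.168069/0.012005 ≈ -14.0.

μ₀ = -14.0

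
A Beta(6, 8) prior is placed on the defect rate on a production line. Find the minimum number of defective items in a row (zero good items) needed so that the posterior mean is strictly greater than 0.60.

After k defective items and 0 good items the posterior is Beta(6+k, 8), with mean (6+k)/(6+8+k).
Set (6+k)/(14+k) > 0.60 and solve: k > (0.60·14 − 6)/(1 − 0.60) = 6.000.
The smallest integer exceeding 6.000 is 7.

k = 7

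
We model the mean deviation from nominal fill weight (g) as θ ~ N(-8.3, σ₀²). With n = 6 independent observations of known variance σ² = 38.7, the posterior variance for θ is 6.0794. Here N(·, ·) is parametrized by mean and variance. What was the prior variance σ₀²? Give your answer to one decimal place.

σ₀² = 105.8

Posterior precision equals prior precision plus data precision: 1/σ_n² = 1/σ₀² + n/σ².
So 1/σ₀² = 1/6.0794 − 6/38.7 = 0.164490 − 0.155039 = 0.009451.
Hence σ₀² = 1/0.009451 ≈ 105.8.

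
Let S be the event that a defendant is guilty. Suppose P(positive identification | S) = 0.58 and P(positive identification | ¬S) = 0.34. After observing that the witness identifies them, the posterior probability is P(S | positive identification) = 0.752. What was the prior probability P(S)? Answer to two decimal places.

In odds form, posterior odds = prior odds × likelihood ratio, so prior odds = posterior odds ÷ LR.
Posterior odds = 0.752/(1−0.752) = 3.0323. LR = 0.58/0.34 = 1.7059.
Prior odds = 3.0323/1.7059 = 1.7775, so P(S) = 1.7775/(1+1.7775) ≈ 0.64.

P(S) = 0.64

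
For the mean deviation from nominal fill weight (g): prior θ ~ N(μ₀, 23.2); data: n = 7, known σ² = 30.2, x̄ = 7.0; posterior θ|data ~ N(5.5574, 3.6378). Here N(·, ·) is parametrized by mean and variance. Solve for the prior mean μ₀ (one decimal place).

With known observation variance, the Normal–Normal posterior has precision τ_n = τ₀ + n/σ² and mean μ_n = (τ₀μ₀ + (n/σ²)x̄)/τ_n.
Here τ₀ = 1/23.2 = 0.043103 and τ_data = 7/30.2 = 0.231788, so τ_n = 0.274891.
Rearranging for μ₀: μ₀ = (μ_n·τ_n − τ_data·x̄)/τ₀ = (5.5574·0.274891 − 0.231788·7.0) / 0.043103 = -0.094837/0.043103 ≈ -2.2.

μ₀ = -2.2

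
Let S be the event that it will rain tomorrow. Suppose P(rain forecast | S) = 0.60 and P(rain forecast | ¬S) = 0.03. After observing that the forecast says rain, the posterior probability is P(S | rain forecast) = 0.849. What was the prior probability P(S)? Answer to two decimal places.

Bayes' rule in odds form gives O(S|E) = O(S)·[P(E|S)/P(E|¬S)], hence O(S) = O(S|E)/LR.
Posterior odds = 0.849/(1−0.849) = 5.6225. LR = 0.60/0.03 = 20.0000.
Prior odds = 5.6225/20.0000 = 0.2811, so P(S) = 0.2811/(1+0.2811) ≈ 0.22.

P(S) = 0.22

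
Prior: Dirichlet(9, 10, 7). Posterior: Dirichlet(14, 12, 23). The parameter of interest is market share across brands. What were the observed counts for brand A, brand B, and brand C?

counts (5, 2, 16)

For a Dirichlet(α) prior with multinomial counts c, the posterior is Dirichlet(α + c) componentwise.
Counts are posterior − prior componentwise: 14−9=5, 12−10=2, 23−7=16.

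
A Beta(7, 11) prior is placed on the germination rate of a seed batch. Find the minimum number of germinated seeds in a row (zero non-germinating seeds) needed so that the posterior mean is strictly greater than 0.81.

After k germinated seeds and 0 non-germinating seeds the posterior is Beta(7+k, 11), with mean (7+k)/(7+11+k).
Set (7+k)/(18+k) > 0.81 and solve: k > (0.81·18 − 7)/(1 − 0.81) = 39.895.
The smallest integer exceeding 39.895 is 40, and checking k=40: (47)/(58) = 0.8103 > 0.81.

k = 40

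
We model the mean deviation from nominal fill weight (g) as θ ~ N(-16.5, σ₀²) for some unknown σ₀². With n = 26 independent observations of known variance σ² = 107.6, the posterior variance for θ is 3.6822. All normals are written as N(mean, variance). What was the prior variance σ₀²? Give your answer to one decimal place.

For the Normal–Normal model with known σ², precisions add: τ_n = τ₀ + n/σ².
So 1/σ₀² = 1/3.6822 − 26/107.6 = 0.271577 − 0.241636 = 0.029941.
Hence σ₀² = 1/0.029941 ≈ 33.4.

σ₀² = 33.4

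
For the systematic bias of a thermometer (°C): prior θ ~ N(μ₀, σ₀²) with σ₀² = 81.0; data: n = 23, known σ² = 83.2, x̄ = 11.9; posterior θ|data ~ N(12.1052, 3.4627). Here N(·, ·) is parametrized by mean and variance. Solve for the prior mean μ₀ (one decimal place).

With known observation variance, the Normal–Normal posterior has precision τ_n = τ₀ + n/σ² and mean μ_n = (τ₀μ₀ + (n/σ²)x̄)/τ_n.
Here τ₀ = 1/81.0 = 0.012346 and τ_data = 23/83.2 = 0.276442, so τ_n = 0.288788.
Rearranging for μ₀: μ₀ = (μ_n·τ_n − τ_data·x̄)/τ₀ = (12.1052·0.288788 − 0.276442·11.9) / 0.012346 = 0.206177/0.012346 ≈ 16.7.

μ₀ = 16.7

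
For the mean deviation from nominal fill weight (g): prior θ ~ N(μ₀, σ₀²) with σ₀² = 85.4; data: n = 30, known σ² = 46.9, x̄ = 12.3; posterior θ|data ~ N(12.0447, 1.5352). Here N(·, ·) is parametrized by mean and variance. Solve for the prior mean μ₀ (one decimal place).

μ₀ = -1.9

The posterior mean is a precision-weighted average: μ_n = (τ₀μ₀ + τ_data·x̄)/(τ₀+τ_data), with τ₀=1/σ₀² and τ_data=n/σ².
Here τ₀ = 1/85.4 = 0.011710 and τ_data = 30/46.9 = 0.639659, so τ_n = 0.651369.
Rearranging for μ₀: μ₀ = (μ_n·τ_n − τ_data·x̄)/τ₀ = (12.0447·0.651369 − 0.639659·12.3) / 0.011710 = -0.022262/0.011710 ≈ -1.9.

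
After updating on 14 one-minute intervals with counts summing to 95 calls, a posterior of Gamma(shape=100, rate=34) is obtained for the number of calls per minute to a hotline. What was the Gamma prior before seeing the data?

A Gamma(α, β) prior (rate parametrization) on a Poisson rate with n observations summing to S gives posterior Gamma(α+S, β+n).
So α = 100 − 95 = 5 and β = 34 − 14 = 20.

Gamma(shape=5, rate=20)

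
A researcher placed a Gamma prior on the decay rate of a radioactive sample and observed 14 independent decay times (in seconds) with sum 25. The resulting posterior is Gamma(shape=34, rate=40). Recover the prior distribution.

For an exponential likelihood with a Gamma(α, β) prior on the rate, n observations with total T give posterior Gamma(α+n, β+T).
So α = 34 − 14 = 20 and β = 40 − 25 = 15.

Gamma(shape=20, rate=15)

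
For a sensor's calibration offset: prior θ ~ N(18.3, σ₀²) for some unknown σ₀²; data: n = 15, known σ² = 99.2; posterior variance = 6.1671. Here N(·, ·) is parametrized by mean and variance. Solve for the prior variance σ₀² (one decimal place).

Posterior precision equals prior precision plus data precision: 1/σ_n² = 1/σ₀² + n/σ².
So 1/σ₀² = 1/6.1671 − 15/99.2 = 0.162151 − 0.151210 = 0.010941.
Hence σ₀² = 1/0.010941 ≈ 91.4.

σ₀² = 91.4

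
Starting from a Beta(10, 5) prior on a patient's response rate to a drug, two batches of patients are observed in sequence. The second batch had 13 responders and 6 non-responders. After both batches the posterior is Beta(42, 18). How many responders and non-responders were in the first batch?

19 responders and 7 non-responders

Because Beta–binomial updating is additive in the counts, the combined data contributed (α_post−α_prior, β_post−β_prior) successes and failures.
Total across both batches: 42−10=32 responders, 18−5=13 non-responders.
Subtract the second batch: 32−13=19 responders and 13−6=7 non-responders.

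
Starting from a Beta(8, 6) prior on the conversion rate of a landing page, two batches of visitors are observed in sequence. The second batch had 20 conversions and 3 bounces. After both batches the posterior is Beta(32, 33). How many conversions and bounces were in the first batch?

4 conversions and 24 bounces

Sequential conjugate updates are equivalent to a single update on the pooled data, so total successes = posterior α − prior α and total failures = posterior β − prior β.
Total across both batches: 32−8=24 conversions, 33−6=27 bounces.
Subtract the second batch: 24−20=4 conversions and 27−3=24 bounces.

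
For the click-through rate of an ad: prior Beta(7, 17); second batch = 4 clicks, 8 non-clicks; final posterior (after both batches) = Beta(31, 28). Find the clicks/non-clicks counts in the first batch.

20 clicks and 3 non-clicks

Sequential conjugate updates are equivalent to a single update on the pooled data, so total successes = posterior α − prior α and total failures = posterior β − prior β.
Total across both batches: 31−7=24 clicks, 28−17=11 non-clicks.
Subtract the second batch: 24−4=20 clicks and 11−8=3 non-clicks.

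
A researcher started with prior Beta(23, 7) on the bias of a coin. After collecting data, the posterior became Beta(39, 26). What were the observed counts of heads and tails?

16 heads and 19 tails

A Beta(a, b) prior with s successes and f failures in binomial data gives a Beta(a+s, b+f) posterior.
So s = 39 − 23 = 16 and f = 26 − 7 = 19.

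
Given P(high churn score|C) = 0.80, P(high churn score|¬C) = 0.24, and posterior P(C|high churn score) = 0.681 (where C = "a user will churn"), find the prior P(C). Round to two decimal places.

P(C) = 0.39

Bayes' rule in odds form gives O(C|E) = O(C)·[P(E|C)/P(E|¬C)], hence O(C) = O(C|E)/LR.
Posterior odds = 0.681/(1−0.681) = 2.1348. LR = 0.80/0.24 = 3.3333.
Prior odds = 2.1348/3.3333 = 0.6404, so P(C) = 0.6404/(1+0.6404) ≈ 0.39.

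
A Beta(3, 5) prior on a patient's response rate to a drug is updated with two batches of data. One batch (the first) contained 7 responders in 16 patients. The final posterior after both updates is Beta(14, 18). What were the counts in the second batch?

Sequential conjugate updates are equivalent to a single update on the pooled data, so total successes = posterior α − prior α and total failures = posterior β − prior β.
Total across both batches: 14−3=11 responders, 18−5=13 non-responders.
Subtract the first batch: 11−7=4 responders and 13−9=4 non-responders.

4 responders and 4 non-responders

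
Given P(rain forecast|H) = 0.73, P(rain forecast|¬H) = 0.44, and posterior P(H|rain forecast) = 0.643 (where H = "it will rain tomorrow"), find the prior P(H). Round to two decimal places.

P(H) = 0.52

In odds form, posterior odds = prior odds × likelihood ratio, so prior odds = posterior odds ÷ LR.
Posterior odds = 0.643/(1−0.643) = 1.8011. LR = 0.73/0.44 = 1.6591.
Prior odds = 1.8011/1.6591 = 1.0856, so P(H) = 1.0856/(1+1.0856) ≈ 0.52.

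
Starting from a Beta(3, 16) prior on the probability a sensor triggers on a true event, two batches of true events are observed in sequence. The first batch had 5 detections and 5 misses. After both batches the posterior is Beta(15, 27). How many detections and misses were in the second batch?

Sequential conjugate updates are equivalent to a single update on the pooled data, so total successes = posterior α − prior α and total failures = posterior β − prior β.
Total across both batches: 15−3=12 detections, 27−16=11 misses.
Subtract the first batch: 12−5=7 detections and 11−5=6 misses.

7 detections and 6 misses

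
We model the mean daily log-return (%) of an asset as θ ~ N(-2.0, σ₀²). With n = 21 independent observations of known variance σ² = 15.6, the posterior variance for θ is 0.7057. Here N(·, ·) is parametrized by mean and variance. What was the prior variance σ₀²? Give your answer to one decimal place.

σ₀² = 14.1

Posterior precision equals prior precision plus data precision: 1/σ_n² = 1/σ₀² + n/σ².
So 1/σ₀² = 1/0.7057 − 21/15.6 = 1.417033 − 1.346154 = 0.070879.
Hence σ₀² = 1/0.070879 ≈ 14.1.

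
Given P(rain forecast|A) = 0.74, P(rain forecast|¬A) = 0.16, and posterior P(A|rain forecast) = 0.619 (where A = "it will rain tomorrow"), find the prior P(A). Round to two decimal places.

In odds form, posterior odds = prior odds × likelihood ratio, so prior odds = posterior odds ÷ LR.
Posterior odds = 0.619/(1−0.619) = 1.6247. LR = 0.74/0.16 = 4.6250.
Prior odds = 1.6247/4.6250 = 0.3513, so P(A) = 0.3513/(1+0.3513) ≈ 0.26.

P(A) = 0.26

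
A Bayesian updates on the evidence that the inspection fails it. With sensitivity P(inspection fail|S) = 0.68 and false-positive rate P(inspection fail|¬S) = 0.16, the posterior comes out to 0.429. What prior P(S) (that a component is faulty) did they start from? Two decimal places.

In odds form, posterior odds = prior odds × likelihood ratio, so prior odds = posterior odds ÷ LR.
Posterior odds = 0.429/(1−0.429) = 0.7513. LR = 0.68/0.16 = 4.2500.
Prior odds = 0.7513/4.2500 = 0.1768, so P(S) = 0.1768/(1+0.1768) ≈ 0.15.

P(S) = 0.15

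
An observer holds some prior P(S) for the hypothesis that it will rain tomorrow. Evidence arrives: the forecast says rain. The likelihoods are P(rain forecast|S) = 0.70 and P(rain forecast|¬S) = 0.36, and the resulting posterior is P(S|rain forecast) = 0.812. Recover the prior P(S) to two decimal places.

P(S) = 0.69

In odds form, posterior odds = prior odds × likelihood ratio, so prior odds = posterior odds ÷ LR.
Posterior odds = 0.812/(1−0.812) = 4.3191. LR = 0.70/0.36 = 1.9444.
Prior odds = 4.3191/1.9444 = 2.2213, so P(S) = 2.2213/(1+2.2213) ≈ 0.69.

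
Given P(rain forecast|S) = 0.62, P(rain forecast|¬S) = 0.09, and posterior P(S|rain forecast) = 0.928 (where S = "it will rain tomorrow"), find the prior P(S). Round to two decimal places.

In odds form, posterior odds = prior odds × likelihood ratio, so prior odds = posterior odds ÷ LR.
Posterior odds = 0.928/(1−0.928) = 12.8889. LR = 0.62/0.09 = 6.8889.
Prior odds = 12.8889/6.8889 = 1.8710, so P(S) = 1.8710/(1+1.8710) ≈ 0.65.

P(S) = 0.65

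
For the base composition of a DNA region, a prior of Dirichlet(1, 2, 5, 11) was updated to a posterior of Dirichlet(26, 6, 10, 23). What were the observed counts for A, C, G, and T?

For a Dirichlet(α) prior with multinomial counts c, the posterior is Dirichlet(α + c) componentwise.
Counts are posterior − prior componentwise: 26−1=25, 6−2=4, 10−5=5, 23−11=12.

counts (25, 4, 5, 12)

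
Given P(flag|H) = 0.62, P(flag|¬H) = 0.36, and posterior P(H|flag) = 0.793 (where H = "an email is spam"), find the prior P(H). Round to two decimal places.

P(H) = 0.69

Bayes' rule in odds form gives O(H|E) = O(H)·[P(E|H)/P(E|¬H)], hence O(H) = O(H|E)/LR.
Posterior odds = 0.793/(1−0.793) = 3.8309. LR = 0.62/0.36 = 1.7222.
Prior odds = 3.8309/1.7222 = 2.2244, so P(H) = 2.2244/(1+2.2244) ≈ 0.69.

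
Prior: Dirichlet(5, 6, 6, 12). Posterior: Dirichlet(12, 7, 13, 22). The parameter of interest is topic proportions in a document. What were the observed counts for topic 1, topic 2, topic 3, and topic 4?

For a Dirichlet(α) prior with multinomial counts c, the posterior is Dirichlet(α + c) componentwise.
Counts are posterior − prior componentwise: 12−5=7, 7−6=1, 13−6=7, 22−12=10.

counts (7, 1, 7, 10)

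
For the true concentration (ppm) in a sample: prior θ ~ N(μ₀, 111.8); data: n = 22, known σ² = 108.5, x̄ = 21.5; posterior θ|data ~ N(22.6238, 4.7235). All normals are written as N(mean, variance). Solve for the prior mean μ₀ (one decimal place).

The posterior mean is a precision-weighted average: μ_n = (τ₀μ₀ + τ_data·x̄)/(τ₀+τ_data), with τ₀=1/σ₀² and τ_data=n/σ².
Here τ₀ = 1/111.8 = 0.008945 and τ_data = 22/108.5 = 0.202765, so τ_n = 0.211710.
Rearranging for μ₀: μ₀ = (μ_n·τ_n − τ_data·x̄)/τ₀ = (22.6238·0.211710 − 0.202765·21.5) / 0.008945 = 0.430237/0.008945 ≈ 48.1.

μ₀ = 48.1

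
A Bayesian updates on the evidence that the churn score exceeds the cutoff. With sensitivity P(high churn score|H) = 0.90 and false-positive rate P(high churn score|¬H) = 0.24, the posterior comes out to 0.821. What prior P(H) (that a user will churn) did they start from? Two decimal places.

P(H) = 0.55

In odds form, posterior odds = prior odds × likelihood ratio, so prior odds = posterior odds ÷ LR.
Posterior odds = 0.821/(1−0.821) = 4.5866. LR = 0.90/0.24 = 3.7500.
Prior odds = 4.5866/3.7500 = 1.2231, so P(H) = 1.2231/(1+1.2231) ≈ 0.55.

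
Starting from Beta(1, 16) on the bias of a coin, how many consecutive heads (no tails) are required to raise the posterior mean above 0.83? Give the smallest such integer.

k = 78

After k heads and 0 tails the posterior is Beta(1+k, 16), with mean (1+k)/(1+16+k).
Set (1+k)/(17+k) > 0.83 and solve: k > (0.83·17 − 1)/(1 − 0.83) = 77.118.
The smallest integer exceeding 77.118 is 78.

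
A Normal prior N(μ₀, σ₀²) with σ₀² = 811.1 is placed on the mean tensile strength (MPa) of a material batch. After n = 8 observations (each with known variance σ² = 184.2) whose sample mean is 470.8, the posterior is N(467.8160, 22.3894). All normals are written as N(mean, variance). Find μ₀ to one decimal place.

With known observation variance, the Normal–Normal posterior has precision τ_n = τ₀ + n/σ² and mean μ_n = (τ₀μ₀ + (n/σ²)x̄)/τ_n.
Here τ₀ = 1/811.1 = 0.001233 and τ_data = 8/184.2 = 0.043431, so τ_n = 0.044664.
Rearranging for μ₀: μ₀ = (μ_n·τ_n − τ_data·x̄)/τ₀ = (467.8160·0.044664 − 0.043431·470.8) / 0.001233 = 0.447219/0.001233 ≈ 362.7.

μ₀ = 362.7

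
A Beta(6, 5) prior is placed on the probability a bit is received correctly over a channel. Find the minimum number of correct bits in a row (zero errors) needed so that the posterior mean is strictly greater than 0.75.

k = 10

After k correct bits and 0 errors the posterior is Beta(6+k, 5), with mean (6+k)/(6+5+k).
Set (6+k)/(11+k) > 0.75 and solve: k > (0.75·11 − 6)/(1 − 0.75) = 9.000.
The smallest integer exceeding 9.000 is 10, and checking k=10: (16)/(21) = 0.7619 > 0.75.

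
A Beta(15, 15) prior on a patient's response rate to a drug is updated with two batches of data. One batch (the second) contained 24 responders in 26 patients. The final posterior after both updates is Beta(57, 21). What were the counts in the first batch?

18 responders and 4 non-responders

Sequential conjugate updates are equivalent to a single update on the pooled data, so total successes = posterior α − prior α and total failures = posterior β − prior β.
Total across both batches: 57−15=42 responders, 21−15=6 non-responders.
Subtract the second batch: 42−24=18 responders and 6−2=4 non-responders.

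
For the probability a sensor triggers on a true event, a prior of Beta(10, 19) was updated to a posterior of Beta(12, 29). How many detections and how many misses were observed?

2 detections and 10 misses

Beta is conjugate to the binomial likelihood: posterior = Beta(a+s, b+f).
Match parameters: s=12−10=2, f=29−19=10.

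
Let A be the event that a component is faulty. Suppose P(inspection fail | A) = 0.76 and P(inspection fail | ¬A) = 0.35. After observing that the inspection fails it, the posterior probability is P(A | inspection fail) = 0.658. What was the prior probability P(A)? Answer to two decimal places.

In odds form, posterior odds = prior odds × likelihood ratio, so prior odds = posterior odds ÷ LR.
Posterior odds = 0.658/(1−0.658) = 1.9240. LR = 0.76/0.35 = 2.1714.
Prior odds = 1.9240/2.1714 = 0.8861, so P(A) = 0.8861/(1+0.8861) ≈ 0.47.

P(A) = 0.47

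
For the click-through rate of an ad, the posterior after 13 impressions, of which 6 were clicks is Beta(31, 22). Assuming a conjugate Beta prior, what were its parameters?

Under Beta–binomial conjugacy the posterior parameters are (α+s, β+f).
Subtract the data counts: 31−6=25, 22−7=15.

Beta(25, 15)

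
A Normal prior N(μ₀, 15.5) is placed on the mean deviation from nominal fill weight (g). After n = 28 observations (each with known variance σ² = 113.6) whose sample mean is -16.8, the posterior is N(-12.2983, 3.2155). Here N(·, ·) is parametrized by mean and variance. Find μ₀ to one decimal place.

The posterior mean is a precision-weighted average: μ_n = (τ₀μ₀ + τ_data·x̄)/(τ₀+τ_data), with τ₀=1/σ₀² and τ_data=n/σ².
Here τ₀ = 1/15.5 = 0.064516 and τ_data = 28/113.6 = 0.246479, so τ_n = 0.310995.
Rearranging for μ₀: μ₀ = (μ_n·τ_n − τ_data·x̄)/τ₀ = (-12.2983·0.310995 − 0.246479·-16.8) / 0.064516 = 0.316137/0.064516 ≈ 4.9.

μ₀ = 4.9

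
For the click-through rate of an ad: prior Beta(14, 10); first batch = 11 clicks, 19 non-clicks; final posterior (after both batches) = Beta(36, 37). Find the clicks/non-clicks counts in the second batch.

Because Beta–binomial updating is additive in the counts, the combined data contributed (α_post−α_prior, β_post−β_prior) successes and failures.
Total across both batches: 36−14=22 clicks, 37−10=27 non-clicks.
Subtract the first batch: 22−11=11 clicks and 27−19=8 non-clicks.

11 clicks and 8 non-clicks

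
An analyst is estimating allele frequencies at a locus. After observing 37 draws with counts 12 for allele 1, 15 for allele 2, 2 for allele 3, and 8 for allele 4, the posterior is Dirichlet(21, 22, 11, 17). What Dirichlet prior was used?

For a Dirichlet(α) prior with multinomial counts c, the posterior is Dirichlet(α + c) componentwise.
Subtract each count from the matching posterior parameter: 21−12=9, 22−15=7, 11−2=9, 17−8=9.

Dirichlet(9, 7, 9, 9)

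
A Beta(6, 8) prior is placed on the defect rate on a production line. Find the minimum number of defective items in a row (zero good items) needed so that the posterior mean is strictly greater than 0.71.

After k defective items and 0 good items the posterior is Beta(6+k, 8), with mean (6+k)/(6+8+k).
Set (6+k)/(14+k) > 0.71 and solve: k > (0.71·14 − 6)/(1 − 0.71) = 13.586.
The smallest integer exceeding 13.586 is 14, and checking k=14: (20)/(28) = 0.7143 > 0.71.

k = 14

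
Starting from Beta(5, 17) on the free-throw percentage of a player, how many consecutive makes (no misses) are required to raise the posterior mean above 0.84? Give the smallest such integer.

k = 85

After k makes and 0 misses the posterior is Beta(5+k, 17), with mean (5+k)/(5+17+k).
Set (5+k)/(22+k) > 0.84 and solve: k > (0.84·22 − 5)/(1 − 0.84) = 84.250.
The smallest integer exceeding 84.250 is 85, and checking k=85: (90)/(107) = 0.8411 > 0.84.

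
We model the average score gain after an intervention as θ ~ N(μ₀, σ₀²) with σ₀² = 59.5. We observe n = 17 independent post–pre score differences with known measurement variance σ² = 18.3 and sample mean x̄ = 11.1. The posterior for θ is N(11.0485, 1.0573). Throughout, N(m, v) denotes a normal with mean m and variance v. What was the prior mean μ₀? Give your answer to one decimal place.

μ₀ = 8.2

With known observation variance, the Normal–Normal posterior has precision τ_n = τ₀ + n/σ² and mean μ_n = (τ₀μ₀ + (n/σ²)x̄)/τ_n.
Here τ₀ = 1/59.5 = 0.016807 and τ_data = 17/18.3 = 0.928962, so τ_n = 0.945769.
Rearranging for μ₀: μ₀ = (μ_n·τ_n − τ_data·x̄)/τ₀ = (11.0485·0.945769 − 0.928962·11.1) / 0.016807 = 0.137851/0.016807 ≈ 8.2.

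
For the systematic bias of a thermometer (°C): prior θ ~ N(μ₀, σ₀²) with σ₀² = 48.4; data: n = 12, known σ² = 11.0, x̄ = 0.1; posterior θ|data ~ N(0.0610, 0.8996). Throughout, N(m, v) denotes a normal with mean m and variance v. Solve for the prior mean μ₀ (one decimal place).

μ₀ = -2.0

With known observation variance, the Normal–Normal posterior has precision τ_n = τ₀ + n/σ² and mean μ_n = (τ₀μ₀ + (n/σ²)x̄)/τ_n.
Here τ₀ = 1/48.4 = 0.020661 and τ_data = 12/11.0 = 1.090909, so τ_n = 1.111570.
Rearranging for μ₀: μ₀ = (μ_n·τ_n − τ_data·x̄)/τ₀ = (0.0610·1.111570 − 1.090909·0.1) / 0.020661 = -0.041285/0.020661 ≈ -2.0.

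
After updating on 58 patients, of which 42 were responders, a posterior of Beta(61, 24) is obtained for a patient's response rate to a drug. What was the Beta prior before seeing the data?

Beta is conjugate to the binomial likelihood: posterior = Beta(a+s, b+f).
So a = 61 − 42 = 19 and b = 24 − 16 = 8.

Beta(19, 8)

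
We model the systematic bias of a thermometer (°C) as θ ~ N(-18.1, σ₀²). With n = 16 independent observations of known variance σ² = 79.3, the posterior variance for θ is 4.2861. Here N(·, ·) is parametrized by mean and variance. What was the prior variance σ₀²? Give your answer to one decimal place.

σ₀² = 31.7

Posterior precision equals prior precision plus data precision: 1/σ_n² = 1/σ₀² + n/σ².
So 1/σ₀² = 1/4.2861 − 16/79.3 = 0.233312 − 0.201765 = 0.031547.
Hence σ₀² = 1/0.031547 ≈ 31.7.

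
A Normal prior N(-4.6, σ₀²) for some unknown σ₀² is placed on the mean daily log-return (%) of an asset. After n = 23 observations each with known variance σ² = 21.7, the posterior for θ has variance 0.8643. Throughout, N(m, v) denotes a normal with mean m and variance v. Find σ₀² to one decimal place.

Posterior precision equals prior precision plus data precision: 1/σ_n² = 1/σ₀² + n/σ².
So 1/σ₀² = 1/0.8643 − 23/21.7 = 1.157006 − 1.059908 = 0.097098.
Hence σ₀² = 1/0.097098 ≈ 10.3.

σ₀² = 10.3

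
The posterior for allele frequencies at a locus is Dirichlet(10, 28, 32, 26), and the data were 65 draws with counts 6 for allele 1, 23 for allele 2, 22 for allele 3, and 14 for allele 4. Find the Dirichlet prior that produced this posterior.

For a Dirichlet(α) prior with multinomial counts c, the posterior is Dirichlet(α + c) componentwise.
Subtract each count from the matching posterior parameter: 10−6=4, 28−23=5, 32−22=10, 26−14=12.

Dirichlet(4, 5, 10, 12)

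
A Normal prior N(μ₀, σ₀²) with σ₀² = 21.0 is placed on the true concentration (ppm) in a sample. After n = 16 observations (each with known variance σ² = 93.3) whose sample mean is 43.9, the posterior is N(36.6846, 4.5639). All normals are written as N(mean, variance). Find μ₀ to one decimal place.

μ₀ = 10.7

The posterior mean is a precision-weighted average: μ_n = (τ₀μ₀ + τ_data·x̄)/(τ₀+τ_data), with τ₀=1/σ₀² and τ_data=n/σ².
Here τ₀ = 1/21.0 = 0.047619 and τ_data = 16/93.3 = 0.171490, so τ_n = 0.219109.
Rearranging for μ₀: μ₀ = (μ_n·τ_n − τ_data·x̄)/τ₀ = (36.6846·0.219109 − 0.171490·43.9) / 0.047619 = 0.509515/0.047619 ≈ 10.7.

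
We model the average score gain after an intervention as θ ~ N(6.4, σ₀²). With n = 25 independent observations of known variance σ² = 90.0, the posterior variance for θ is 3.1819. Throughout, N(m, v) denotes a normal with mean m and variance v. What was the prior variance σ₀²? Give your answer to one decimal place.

For the Normal–Normal model with known σ², precisions add: τ_n = τ₀ + n/σ².
So 1/σ₀² = 1/3.1819 − 25/90.0 = 0.314278 − 0.277778 = 0.036500.
Hence σ₀² = 1/0.036500 ≈ 27.4.

σ₀² = 27.4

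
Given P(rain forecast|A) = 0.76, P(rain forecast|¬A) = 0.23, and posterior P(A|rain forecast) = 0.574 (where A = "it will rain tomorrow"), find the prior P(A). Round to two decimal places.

P(A) = 0.29

Bayes' rule in odds form gives O(A|E) = O(A)·[P(E|A)/P(E|¬A)], hence O(A) = O(A|E)/LR.
Posterior odds = 0.574/(1−0.574) = 1.3474. LR = 0.76/0.23 = 3.3043.
Prior odds = 1.3474/3.3043 = 0.4078, so P(A) = 0.4078/(1+0.4078) ≈ 0.29.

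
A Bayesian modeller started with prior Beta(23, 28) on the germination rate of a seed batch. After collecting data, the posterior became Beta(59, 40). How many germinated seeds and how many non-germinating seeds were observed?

36 germinated seeds and 12 non-germinating seeds

Under Beta–binomial conjugacy the posterior parameters are (a+s, b+f).
Match parameters: s=59−23=36, f=40−28=12.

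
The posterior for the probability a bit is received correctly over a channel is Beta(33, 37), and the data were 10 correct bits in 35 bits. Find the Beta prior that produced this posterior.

Beta(23, 12)

A Beta(a, b) prior with s successes and f failures in binomial data gives a Beta(a+s, b+f) posterior.
Subtract the data counts: 33−10=23, 37−25=12.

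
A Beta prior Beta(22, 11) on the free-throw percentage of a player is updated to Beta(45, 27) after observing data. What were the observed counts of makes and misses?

23 makes and 16 misses

A Beta(a, b) prior with s successes and f failures in binomial data gives a Beta(a+s, b+f) posterior.
Match parameters: s=45−22=23, f=27−11=16.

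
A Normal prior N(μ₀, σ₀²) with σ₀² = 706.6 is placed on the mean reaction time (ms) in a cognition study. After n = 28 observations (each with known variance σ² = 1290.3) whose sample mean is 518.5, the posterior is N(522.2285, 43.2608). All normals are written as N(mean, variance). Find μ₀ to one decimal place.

μ₀ = 579.4

With known observation variance, the Normal–Normal posterior has precision τ_n = τ₀ + n/σ² and mean μ_n = (τ₀μ₀ + (n/σ²)x̄)/τ_n.
Here τ₀ = 1/706.6 = 0.001415 and τ_data = 28/1290.3 = 0.021700, so τ_n = 0.023115.
Rearranging for μ₀: μ₀ = (μ_n·τ_n − τ_data·x̄)/τ₀ = (522.2285·0.023115 − 0.021700·518.5) / 0.001415 = 0.819862/0.001415 ≈ 579.4.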